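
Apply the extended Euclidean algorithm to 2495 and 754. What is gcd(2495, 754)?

Euclidean algorithm:
2495 = 3*754 + 233
754 = 3*233 + 55
233 = 4*55 + 13
55 = 4*13 + 3
13 = 4*3 + 1
3 = 3*1 + 0
gcd(2495, 754) = 1.
Express as a combination:
1 = 13 − 4·3
1 = −4·55 + 17·13
1 = 17·233 − 72·55
1 = −72·754 + 233·233
1 = 233·2495 − 771·754
So 1 = (233)·2495 + (-771)·754.

1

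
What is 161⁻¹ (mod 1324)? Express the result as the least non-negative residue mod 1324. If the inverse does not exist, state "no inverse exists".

625

Apply the Euclidean algorithm to 1324 and 161:
1324 = 8·161 + 36
161 = 4·36 + 17
36 = 2·17 + 2
17 = 8·2 + 1
2 = 2·1 + 0
gcd = 1, so the inverse exists. Back-substitute:
1 = 17 − 8·2
1 = −8·36 + 17·17
1 = 17·161 − 76·36
1 = −76·1324 + 625·161
So 161·625 ≡ 1 (mod 1324).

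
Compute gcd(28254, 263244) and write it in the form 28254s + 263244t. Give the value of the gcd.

6

Euclidean algorithm:
263244 = 9×28254 + 8958
28254 = 3×8958 + 1380
8958 = 6×1380 + 678
1380 = 2×678 + 24
678 = 28×24 + 6
24 = 4×6 + 0
gcd(28254, 263244) = 6.
Back-substituting:
6 = 678 − 28·24
6 = −28·1380 + 57·678
6 = 57·8958 − 370·1380
6 = −370·28254 + 1167·8958
6 = 1167·263244 − 10873·28254
So 6 = (1167)·263244 + (-10873)·28254.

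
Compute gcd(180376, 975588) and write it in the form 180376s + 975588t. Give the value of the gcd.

4

Apply Euclid's algorithm to 975588 and 180376:
975588 = 5*180376 + 73708
180376 = 2*73708 + 32960
73708 = 2*32960 + 7788
32960 = 4*7788 + 1808
7788 = 4*1808 + 556
1808 = 3*556 + 140
556 = 3*140 + 136
140 = 1*136 + 4
136 = 34*4 + 0
gcd(180376, 975588) = 4.
Working backward:
4 = 140 − 136
4 = −556 + 4·140
4 = 4·1808 − 13·556
4 = −13·7788 + 56·1808
4 = 56·32960 − 237·7788
4 = −237·73708 + 530·32960
4 = 530·180376 − 1297·73708
4 = −1297·975588 + 7015·180376
So 4 = (-1297)·975588 + (7015)·180376.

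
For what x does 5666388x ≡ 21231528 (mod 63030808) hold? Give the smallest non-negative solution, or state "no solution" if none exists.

2736784

First find gcd(5666388, 63030808):
63030808 = 11*5666388 + 700540
5666388 = 8*700540 + 62068
700540 = 11*62068 + 17792
62068 = 3*17792 + 8692
17792 = 2*8692 + 408
8692 = 21*408 + 124
408 = 3*124 + 36
124 = 3*36 + 16
36 = 2*16 + 4
16 = 4*4 + 0
gcd = 4 and 4 | 21231528, so solutions exist. Divide through by 4: 1416597x ≡ 5307882 (mod 15757702).
Now find 1416597⁻¹ mod 15757702:
15757702 = 11×1416597 + 175135
1416597 = 8×175135 + 15517
175135 = 11×15517 + 4448
15517 = 3×4448 + 2173
4448 = 2×2173 + 102
2173 = 21×102 + 31
102 = 3×31 + 9
31 = 3×9 + 4
9 = 2×4 + 1
4 = 4×1 + 0
Back-substitute:
1 = 9 − 2·4
1 = −2·31 + 7·9
1 = 7·102 − 23·31
1 = −23·2173 + 490·102
1 = 490·4448 − 1003·2173
1 = −1003·15517 + 3499·4448
1 = 3499·175135 − 39492·15517
1 = −39492·1416597 + 319435·175135
1 = 319435·15757702 − 3553277·1416597
So 1416597·(-3553277) ≡ 1 (mod 15757702), i.e. 1416597⁻¹ ≡ 12204425.
Then x ≡ 12204425·5307882 ≡ 2736784 (mod 15757702); the smallest non-negative solution is x = 2736784.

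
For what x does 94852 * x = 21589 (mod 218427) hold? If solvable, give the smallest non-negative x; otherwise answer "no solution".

121444

First find gcd(94852, 218427):
218427 = 2*94852 + 28723
94852 = 3*28723 + 8683
28723 = 3*8683 + 2674
8683 = 3*2674 + 661
2674 = 4*661 + 30
661 = 22*30 + 1
30 = 30*1 + 0
gcd = 1, so a unique solution mod 218427 exists.
Back-substitute for the Bézout coefficients:
1 = 661 − 22·30
1 = −22·2674 + 89·661
1 = 89·8683 − 289·2674
1 = −289·28723 + 956·8683
1 = 956·94852 − 3157·28723
1 = −3157·218427 + 7270·94852
So 94852·(7270) ≡ 1 (mod 218427), giving 94852⁻¹ ≡ 7270.
x ≡ 94852⁻¹·21589 ≡ 7270·21589 ≡ 121444 (mod 218427).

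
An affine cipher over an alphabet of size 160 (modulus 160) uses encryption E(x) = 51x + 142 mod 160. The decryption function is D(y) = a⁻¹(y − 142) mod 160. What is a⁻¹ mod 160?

91

gcd(160, 51) by repeated division:
160 = 3*51 + 7
51 = 7*7 + 2
7 = 3*2 + 1
2 = 2*1 + 0
gcd = 1, so the inverse exists. Back-substitute:
1 = 7 − 3·2
1 = −3·51 + 22·7
1 = 22·160 − 69·51
Thus 51·(-69) ≡ 1 (mod 160); reducing, -69 mod 160 = 91.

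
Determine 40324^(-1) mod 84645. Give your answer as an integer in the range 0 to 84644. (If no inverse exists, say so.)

71494

Extended Euclidean algorithm:
84645 = 2*40324 + 3997
40324 = 10*3997 + 354
3997 = 11*354 + 103
354 = 3*103 + 45
103 = 2*45 + 13
45 = 3*13 + 6
13 = 2*6 + 1
6 = 6*1 + 0
Since gcd(40324, 84645) = 1, back-substitute to write 1 as a combination:
1 = 13 − 2·6
1 = −2·45 + 7·13
1 = 7·103 − 16·45
1 = −16·354 + 55·103
1 = 55·3997 − 621·354
1 = −621·40324 + 6265·3997
1 = 6265·84645 − 13151·40324
Hence 40324⁻¹ ≡ -13151 ≡ 71494 (mod 84645).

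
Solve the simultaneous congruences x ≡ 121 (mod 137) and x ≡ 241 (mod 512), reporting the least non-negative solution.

25329

Write x = 121 + 137·k. Then 137·k ≡ 241 − 121 ≡ 120 (mod 512).
Need 137⁻¹ mod 512. Extended Euclid on (512, 137):
512 = 3×137 + 101
137 = 1×101 + 36
101 = 2×36 + 29
36 = 1×29 + 7
29 = 4×7 + 1
7 = 7×1 + 0
Back-substitute:
1 = 29 − 4·7
1 = −4·36 + 5·29
1 = 5·101 − 14·36
1 = −14·137 + 19·101
1 = 19·512 − 71·137
137⁻¹ ≡ 441 (mod 512), so k ≡ 441·120 ≡ 184 (mod 512).
x = 121 + 137·184 = 25329.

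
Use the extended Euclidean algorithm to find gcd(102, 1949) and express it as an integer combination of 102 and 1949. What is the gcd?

1

Euclidean algorithm:
1949 = 19·102 + 11
102 = 9·11 + 3
11 = 3·3 + 2
3 = 1·2 + 1
2 = 2·1 + 0
gcd(102, 1949) = 1.
Back-substituting:
1 = 3 − 2
1 = −11 + 4·3
1 = 4·102 − 37·11
1 = −37·1949 + 707·102
So 1 = (-37)·1949 + (707)·102.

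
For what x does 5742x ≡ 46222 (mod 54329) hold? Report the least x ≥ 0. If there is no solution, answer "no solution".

1749

First find gcd(5742, 54329):
54329 = 9·5742 + 2651
5742 = 2·2651 + 440
2651 = 6·440 + 11
440 = 40·11 + 0
gcd = 11 and 11 | 46222, so solutions exist. Divide through by 11: 522x ≡ 4202 (mod 4939).
Now find 522⁻¹ mod 4939:
4939 = 9*522 + 241
522 = 2*241 + 40
241 = 6*40 + 1
40 = 40*1 + 0
Back-substitute:
1 = 241 − 6·40
1 = −6·522 + 13·241
1 = 13·4939 − 123·522
So 522·(-123) ≡ 1 (mod 4939), i.e. 522⁻¹ ≡ 4816.
Then x ≡ 4816·4202 ≡ 1749 (mod 4939); the smallest non-negative solution is x = 1749.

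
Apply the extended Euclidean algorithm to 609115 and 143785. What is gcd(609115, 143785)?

5

Repeated division:
609115 = 4·143785 + 33975
143785 = 4·33975 + 7885
33975 = 4·7885 + 2435
7885 = 3·2435 + 580
2435 = 4·580 + 115
580 = 5·115 + 5
115 = 23·5 + 0
gcd(609115, 143785) = 5.
Back-substituting:
5 = 580 − 5·115
5 = −5·2435 + 21·580
5 = 21·7885 − 68·2435
5 = −68·33975 + 293·7885
5 = 293·143785 − 1240·33975
5 = −1240·609115 + 5253·143785
So 5 = (-1240)·609115 + (5253)·143785.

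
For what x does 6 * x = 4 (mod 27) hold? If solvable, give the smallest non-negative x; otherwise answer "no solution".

gcd(6, 27):
27 = 4×6 + 3
6 = 2×3 + 0
gcd = 3, but 3 ∤ 4, so the congruence has no solution.

no solution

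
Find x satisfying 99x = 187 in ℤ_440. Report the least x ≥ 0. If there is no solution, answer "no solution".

First find gcd(99, 440):
440 = 4·99 + 44
99 = 2·44 + 11
44 = 4·11 + 0
gcd = 11 and 11 | 187, so solutions exist. Divide through by 11: 9x ≡ 17 (mod 40).
Now find 9⁻¹ mod 40:
40 = 4×9 + 4
9 = 2×4 + 1
4 = 4×1 + 0
Back-substitute:
1 = 9 − 2·4
1 = −2·40 + 9·9
So 9⁻¹ ≡ 9 (mod 40).
Then x ≡ 9·17 ≡ 33 (mod 40); the smallest non-negative solution is x = 33.

33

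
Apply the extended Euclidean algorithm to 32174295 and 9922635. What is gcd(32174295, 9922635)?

Euclidean algorithm:
32174295 = 3×9922635 + 2406390
9922635 = 4×2406390 + 297075
2406390 = 8×297075 + 29790
297075 = 9×29790 + 28965
29790 = 1×28965 + 825
28965 = 35×825 + 90
825 = 9×90 + 15
90 = 6×15 + 0
gcd(32174295, 9922635) = 15.
Express as a combination:
15 = 825 − 9·90
15 = −9·28965 + 316·825
15 = 316·29790 − 325·28965
15 = −325·297075 + 3241·29790
15 = 3241·2406390 − 26253·297075
15 = −26253·9922635 + 108253·2406390
15 = 108253·32174295 − 351012·9922635
So 15 = (108253)·32174295 + (-351012)·9922635.

15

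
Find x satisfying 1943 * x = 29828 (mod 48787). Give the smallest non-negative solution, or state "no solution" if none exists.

40667

First find gcd(1943, 48787):
48787 = 25·1943 + 212
1943 = 9·212 + 35
212 = 6·35 + 2
35 = 17·2 + 1
2 = 2·1 + 0
gcd = 1, so a unique solution mod 48787 exists.
Back-substitute for the Bézout coefficients:
1 = 35 − 17·2
1 = −17·212 + 103·35
1 = 103·1943 − 944·212
1 = −944·48787 + 23703·1943
So 1943·(23703) ≡ 1 (mod 48787), giving 1943⁻¹ ≡ 23703.
x ≡ 1943⁻¹·29828 ≡ 23703·29828 ≡ 40667 (mod 48787).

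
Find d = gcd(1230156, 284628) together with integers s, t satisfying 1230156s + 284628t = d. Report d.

12

Repeated division:
1230156 = 4×284628 + 91644
284628 = 3×91644 + 9696
91644 = 9×9696 + 4380
9696 = 2×4380 + 936
4380 = 4×936 + 636
936 = 1×636 + 300
636 = 2×300 + 36
300 = 8×36 + 12
36 = 3×12 + 0
gcd(1230156, 284628) = 12.
Working backward:
12 = 300 − 8·36
12 = −8·636 + 17·300
12 = 17·936 − 25·636
12 = −25·4380 + 117·936
12 = 117·9696 − 259·4380
12 = −259·91644 + 2448·9696
12 = 2448·284628 − 7603·91644
12 = −7603·1230156 + 32860·284628
So 12 = (-7603)·1230156 + (32860)·284628.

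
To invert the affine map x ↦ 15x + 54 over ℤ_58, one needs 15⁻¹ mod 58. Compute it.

31

Extended Euclidean algorithm:
58 = 3*15 + 13
15 = 1*13 + 2
13 = 6*2 + 1
2 = 2*1 + 0
gcd = 1, so the inverse exists. Back-substitute:
1 = 13 − 6·2
1 = −6·15 + 7·13
1 = 7·58 − 27·15
So 15·(-27) ≡ 1 (mod 58), and -27 ≡ 31 (mod 58).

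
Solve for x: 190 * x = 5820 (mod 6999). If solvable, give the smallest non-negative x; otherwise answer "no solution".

399

First find gcd(190, 6999):
6999 = 36×190 + 159
190 = 1×159 + 31
159 = 5×31 + 4
31 = 7×4 + 3
4 = 1×3 + 1
3 = 3×1 + 0
gcd = 1, so a unique solution mod 6999 exists.
Back-substitute for the Bézout coefficients:
1 = 4 − 3
1 = −31 + 8·4
1 = 8·159 − 41·31
1 = −41·190 + 49·159
1 = 49·6999 − 1805·190
So 190·(-1805) ≡ 1 (mod 6999), giving 190⁻¹ ≡ 5194.
x ≡ 190⁻¹·5820 ≡ 5194·5820 ≡ 399 (mod 6999).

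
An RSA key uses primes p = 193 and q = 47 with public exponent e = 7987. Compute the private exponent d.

763

φ(n) = (p−1)(q−1) = 192·46 = 8832.
Need d with 7987·d ≡ 1 (mod 8832). Apply the extended Euclidean algorithm:
8832 = 1·7987 + 845
7987 = 9·845 + 382
845 = 2·382 + 81
382 = 4·81 + 58
81 = 1·58 + 23
58 = 2·23 + 12
23 = 1·12 + 11
12 = 1·11 + 1
11 = 11·1 + 0
Back-substitute:
1 = 12 − 11
1 = −23 + 2·12
1 = 2·58 − 5·23
1 = −5·81 + 7·58
1 = 7·382 − 33·81
1 = −33·845 + 73·382
1 = 73·7987 − 690·845
1 = −690·8832 + 763·7987
So 7987·763 ≡ 1 (mod 8832), hence d = 763.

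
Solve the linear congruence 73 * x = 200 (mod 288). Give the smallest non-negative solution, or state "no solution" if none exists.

First find gcd(73, 288):
288 = 3·73 + 69
73 = 1·69 + 4
69 = 17·4 + 1
4 = 4·1 + 0
gcd = 1, so a unique solution mod 288 exists.
Back-substitute for the Bézout coefficients:
1 = 69 − 17·4
1 = −17·73 + 18·69
1 = 18·288 − 71·73
So 73·(-71) ≡ 1 (mod 288), giving 73⁻¹ ≡ 217.
x ≡ 73⁻¹·200 ≡ 217·200 ≡ 200 (mod 288).

200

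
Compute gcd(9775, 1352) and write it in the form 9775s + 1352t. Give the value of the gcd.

Euclidean algorithm:
9775 = 7*1352 + 311
1352 = 4*311 + 108
311 = 2*108 + 95
108 = 1*95 + 13
95 = 7*13 + 4
13 = 3*4 + 1
4 = 4*1 + 0
gcd(9775, 1352) = 1.
Working backward:
1 = 13 − 3·4
1 = −3·95 + 22·13
1 = 22·108 − 25·95
1 = −25·311 + 72·108
1 = 72·1352 − 313·311
1 = −313·9775 + 2263·1352
So 1 = (-313)·9775 + (2263)·1352.

1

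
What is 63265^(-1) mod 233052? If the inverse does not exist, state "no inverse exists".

Extended Euclidean algorithm:
233052 = 3·63265 + 43257
63265 = 1·43257 + 20008
43257 = 2·20008 + 3241
20008 = 6·3241 + 562
3241 = 5·562 + 431
562 = 1·431 + 131
431 = 3·131 + 38
131 = 3·38 + 17
38 = 2·17 + 4
17 = 4·4 + 1
4 = 4·1 + 0
gcd = 1, so the inverse exists. Back-substitute:
1 = 17 − 4·4
1 = −4·38 + 9·17
1 = 9·131 − 31·38
1 = −31·431 + 102·131
1 = 102·562 − 133·431
1 = −133·3241 + 767·562
1 = 767·20008 − 4735·3241
1 = −4735·43257 + 10237·20008
1 = 10237·63265 − 14972·43257
1 = −14972·233052 + 55153·63265
So 63265·55153 ≡ 1 (mod 233052).

55153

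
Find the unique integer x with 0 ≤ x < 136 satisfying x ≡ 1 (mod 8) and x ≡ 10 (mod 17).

129

Write x = 1 + 8·k. Then 8·k ≡ 10 − 1 ≡ 9 (mod 17).
Need 8⁻¹ mod 17. Extended Euclid on (17, 8):
17 = 2*8 + 1
8 = 8*1 + 0
Back-substitute:
1 = 17 − 2·8
8⁻¹ ≡ 15 (mod 17), so k ≡ 15·9 ≡ 16 (mod 17).
x = 1 + 8·16 = 129.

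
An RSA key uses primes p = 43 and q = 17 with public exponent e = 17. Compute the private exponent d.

593

φ(n) = (p−1)(q−1) = 42·16 = 672.
Need d with 17·d ≡ 1 (mod 672). Apply the extended Euclidean algorithm:
672 = 39*17 + 9
17 = 1*9 + 8
9 = 1*8 + 1
8 = 8*1 + 0
Back-substitute:
1 = 9 − 8
1 = −17 + 2·9
1 = 2·672 − 79·17
So 17·(-79) ≡ 1 (mod 672), hence d ≡ -79 ≡ 593 (mod 672).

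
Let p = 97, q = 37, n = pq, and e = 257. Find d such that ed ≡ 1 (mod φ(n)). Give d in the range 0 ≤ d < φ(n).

2945

φ(n) = (p−1)(q−1) = 96·36 = 3456.
Need d with 257·d ≡ 1 (mod 3456). Apply the extended Euclidean algorithm:
3456 = 13·257 + 115
257 = 2·115 + 27
115 = 4·27 + 7
27 = 3·7 + 6
7 = 1·6 + 1
6 = 6·1 + 0
Back-substitute:
1 = 7 − 6
1 = −27 + 4·7
1 = 4·115 − 17·27
1 = −17·257 + 38·115
1 = 38·3456 − 511·257
So 257·(-511) ≡ 1 (mod 3456), hence d ≡ -511 ≡ 2945 (mod 3456).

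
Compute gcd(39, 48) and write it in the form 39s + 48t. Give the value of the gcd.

3

Euclidean algorithm:
48 = 1·39 + 9
39 = 4·9 + 3
9 = 3·3 + 0
gcd(39, 48) = 3.
Back-substituting:
3 = 39 − 4·9
3 = −4·48 + 5·39
So 3 = (-4)·48 + (5)·39.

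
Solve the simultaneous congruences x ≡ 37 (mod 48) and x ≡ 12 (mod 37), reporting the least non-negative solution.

1381

Write x = 37 + 48·k. Then 48·k ≡ 12 − 37 ≡ 12 (mod 37).
Need 48⁻¹ mod 37. Extended Euclid on (37, 11):
37 = 3*11 + 4
11 = 2*4 + 3
4 = 1*3 + 1
3 = 3*1 + 0
Back-substitute:
1 = 4 − 3
1 = −11 + 3·4
1 = 3·37 − 10·11
48⁻¹ ≡ 27 (mod 37), so k ≡ 27·12 ≡ 28 (mod 37).
x = 37 + 48·28 = 1381.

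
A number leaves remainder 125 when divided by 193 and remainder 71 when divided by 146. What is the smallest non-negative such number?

23285

Write x = 125 + 193·k. Then 193·k ≡ 71 − 125 ≡ 92 (mod 146).
Need 193⁻¹ mod 146. Extended Euclid on (146, 47):
146 = 3×47 + 5
47 = 9×5 + 2
5 = 2×2 + 1
2 = 2×1 + 0
Back-substitute:
1 = 5 − 2·2
1 = −2·47 + 19·5
1 = 19·146 − 59·47
193⁻¹ ≡ 87 (mod 146), so k ≡ 87·92 ≡ 120 (mod 146).
x = 125 + 193·120 = 23285.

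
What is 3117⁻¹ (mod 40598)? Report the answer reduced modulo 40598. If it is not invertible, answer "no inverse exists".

Run Euclid on (40598, 3117):
40598 = 13*3117 + 77
3117 = 40*77 + 37
77 = 2*37 + 3
37 = 12*3 + 1
3 = 3*1 + 0
Since gcd(3117, 40598) = 1, back-substitute to write 1 as a combination:
1 = 37 − 12·3
1 = −12·77 + 25·37
1 = 25·3117 − 1012·77
1 = −1012·40598 + 13181·3117
So 3117·13181 ≡ 1 (mod 40598).

13181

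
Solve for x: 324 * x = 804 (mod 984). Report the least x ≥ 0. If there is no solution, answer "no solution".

45

First find gcd(324, 984):
984 = 3×324 + 12
324 = 27×12 + 0
gcd = 12 and 12 | 804, so solutions exist. Divide through by 12: 27x ≡ 67 (mod 82).
Now find 27⁻¹ mod 82:
82 = 3×27 + 1
27 = 27×1 + 0
Back-substitute:
1 = 82 − 3·27
So 27·(-3) ≡ 1 (mod 82), i.e. 27⁻¹ ≡ 79.
Then x ≡ 79·67 ≡ 45 (mod 82); the smallest non-negative solution is x = 45.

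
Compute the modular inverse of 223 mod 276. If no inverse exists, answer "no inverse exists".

gcd(276, 223) by repeated division:
276 = 1*223 + 53
223 = 4*53 + 11
53 = 4*11 + 9
11 = 1*9 + 2
9 = 4*2 + 1
2 = 2*1 + 0
The gcd is 1. Working backward:
1 = 9 − 4·2
1 = −4·11 + 5·9
1 = 5·53 − 24·11
1 = −24·223 + 101·53
1 = 101·276 − 125·223
Hence 223⁻¹ ≡ -125 ≡ 151 (mod 276).

151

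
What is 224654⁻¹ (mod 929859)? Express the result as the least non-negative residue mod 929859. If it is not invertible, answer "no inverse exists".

453605

gcd(929859, 224654) by repeated division:
929859 = 4·224654 + 31243
224654 = 7·31243 + 5953
31243 = 5·5953 + 1478
5953 = 4·1478 + 41
1478 = 36·41 + 2
41 = 20·2 + 1
2 = 2·1 + 0
Since gcd(224654, 929859) = 1, back-substitute to write 1 as a combination:
1 = 41 − 20·2
1 = −20·1478 + 721·41
1 = 721·5953 − 2904·1478
1 = −2904·31243 + 15241·5953
1 = 15241·224654 − 109591·31243
1 = −109591·929859 + 453605·224654
So 224654·453605 ≡ 1 (mod 929859).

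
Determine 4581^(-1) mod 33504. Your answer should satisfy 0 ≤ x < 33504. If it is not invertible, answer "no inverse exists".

Euclidean algorithm on 33504, 4581:
33504 = 7·4581 + 1437
4581 = 3·1437 + 270
1437 = 5·270 + 87
270 = 3·87 + 9
87 = 9·9 + 6
9 = 1·6 + 3
6 = 2·3 + 0
Since gcd = 3 > 1, 4581 is not a unit mod 33504.

no inverse exists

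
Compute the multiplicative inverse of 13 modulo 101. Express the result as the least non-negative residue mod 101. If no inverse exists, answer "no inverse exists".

70

gcd(101, 13) by repeated division:
101 = 7·13 + 10
13 = 1·10 + 3
10 = 3·3 + 1
3 = 3·1 + 0
gcd = 1, so the inverse exists. Back-substitute:
1 = 10 − 3·3
1 = −3·13 + 4·10
1 = 4·101 − 31·13
Hence 13⁻¹ ≡ -31 ≡ 70 (mod 101).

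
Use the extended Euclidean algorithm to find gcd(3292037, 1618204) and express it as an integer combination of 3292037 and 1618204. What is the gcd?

7

Euclidean algorithm:
3292037 = 2*1618204 + 55629
1618204 = 29*55629 + 4963
55629 = 11*4963 + 1036
4963 = 4*1036 + 819
1036 = 1*819 + 217
819 = 3*217 + 168
217 = 1*168 + 49
168 = 3*49 + 21
49 = 2*21 + 7
21 = 3*7 + 0
gcd(3292037, 1618204) = 7.
Working backward:
7 = 49 − 2·21
7 = −2·168 + 7·49
7 = 7·217 − 9·168
7 = −9·819 + 34·217
7 = 34·1036 − 43·819
7 = −43·4963 + 206·1036
7 = 206·55629 − 2309·4963
7 = −2309·1618204 + 67167·55629
7 = 67167·3292037 − 136643·1618204
So 7 = (67167)·3292037 + (-136643)·1618204.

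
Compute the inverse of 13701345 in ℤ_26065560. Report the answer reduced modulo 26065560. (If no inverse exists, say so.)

no inverse exists

Compute gcd(13701345, 26065560):
26065560 = 1·13701345 + 12364215
13701345 = 1·12364215 + 1337130
12364215 = 9·1337130 + 330045
1337130 = 4·330045 + 16950
330045 = 19·16950 + 7995
16950 = 2·7995 + 960
7995 = 8·960 + 315
960 = 3·315 + 15
315 = 21·15 + 0
Since gcd = 15 > 1, 13701345 is not a unit mod 26065560.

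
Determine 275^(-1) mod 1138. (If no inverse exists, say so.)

Extended Euclidean algorithm:
1138 = 4·275 + 38
275 = 7·38 + 9
38 = 4·9 + 2
9 = 4·2 + 1
2 = 2·1 + 0
Since gcd(275, 1138) = 1, back-substitute to write 1 as a combination:
1 = 9 − 4·2
1 = −4·38 + 17·9
1 = 17·275 − 123·38
1 = −123·1138 + 509·275
So 275·509 ≡ 1 (mod 1138).

509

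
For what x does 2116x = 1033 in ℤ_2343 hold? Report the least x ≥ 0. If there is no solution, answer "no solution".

976

First find gcd(2116, 2343):
2343 = 1*2116 + 227
2116 = 9*227 + 73
227 = 3*73 + 8
73 = 9*8 + 1
8 = 8*1 + 0
gcd = 1, so a unique solution mod 2343 exists.
Back-substitute for the Bézout coefficients:
1 = 73 − 9·8
1 = −9·227 + 28·73
1 = 28·2116 − 261·227
1 = −261·2343 + 289·2116
So 2116·(289) ≡ 1 (mod 2343), giving 2116⁻¹ ≡ 289.
x ≡ 2116⁻¹·1033 ≡ 289·1033 ≡ 976 (mod 2343).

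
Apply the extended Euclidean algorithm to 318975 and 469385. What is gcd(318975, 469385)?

5

Euclidean algorithm:
469385 = 1·318975 + 150410
318975 = 2·150410 + 18155
150410 = 8·18155 + 5170
18155 = 3·5170 + 2645
5170 = 1·2645 + 2525
2645 = 1·2525 + 120
2525 = 21·120 + 5
120 = 24·5 + 0
gcd(318975, 469385) = 5.
Back-substituting:
5 = 2525 − 21·120
5 = −21·2645 + 22·2525
5 = 22·5170 − 43·2645
5 = −43·18155 + 151·5170
5 = 151·150410 − 1251·18155
5 = −1251·318975 + 2653·150410
5 = 2653·469385 − 3904·318975
So 5 = (2653)·469385 + (-3904)·318975.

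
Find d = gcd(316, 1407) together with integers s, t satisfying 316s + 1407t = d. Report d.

1

Repeated division:
1407 = 4*316 + 143
316 = 2*143 + 30
143 = 4*30 + 23
30 = 1*23 + 7
23 = 3*7 + 2
7 = 3*2 + 1
2 = 2*1 + 0
gcd(316, 1407) = 1.
Express as a combination:
1 = 7 − 3·2
1 = −3·23 + 10·7
1 = 10·30 − 13·23
1 = −13·143 + 62·30
1 = 62·316 − 137·143
1 = −137·1407 + 610·316
So 1 = (-137)·1407 + (610)·316.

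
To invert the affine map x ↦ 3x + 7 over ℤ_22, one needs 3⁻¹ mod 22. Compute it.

15

Run Euclid on (22, 3):
22 = 7·3 + 1
3 = 3·1 + 0
gcd = 1, so the inverse exists. Back-substitute:
1 = 22 − 7·3
Thus 3·(-7) ≡ 1 (mod 22); reducing, -7 mod 22 = 15.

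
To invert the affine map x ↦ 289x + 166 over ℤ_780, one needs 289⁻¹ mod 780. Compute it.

529

Run Euclid on (780, 289):
780 = 2·289 + 202
289 = 1·202 + 87
202 = 2·87 + 28
87 = 3·28 + 3
28 = 9·3 + 1
3 = 3·1 + 0
The gcd is 1. Working backward:
1 = 28 − 9·3
1 = −9·87 + 28·28
1 = 28·202 − 65·87
1 = −65·289 + 93·202
1 = 93·780 − 251·289
Hence 289⁻¹ ≡ -251 ≡ 529 (mod 780).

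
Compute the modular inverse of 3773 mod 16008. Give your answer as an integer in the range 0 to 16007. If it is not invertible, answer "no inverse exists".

Extended Euclidean algorithm:
16008 = 4·3773 + 916
3773 = 4·916 + 109
916 = 8·109 + 44
109 = 2·44 + 21
44 = 2·21 + 2
21 = 10·2 + 1
2 = 2·1 + 0
The gcd is 1. Working backward:
1 = 21 − 10·2
1 = −10·44 + 21·21
1 = 21·109 − 52·44
1 = −52·916 + 437·109
1 = 437·3773 − 1800·916
1 = −1800·16008 + 7637·3773
So 3773·7637 ≡ 1 (mod 16008).

7637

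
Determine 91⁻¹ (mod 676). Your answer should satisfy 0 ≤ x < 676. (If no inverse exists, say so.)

no inverse exists

Compute gcd(91, 676):
676 = 7*91 + 39
91 = 2*39 + 13
39 = 3*13 + 0
The gcd is 13, not 1, hence no inverse exists.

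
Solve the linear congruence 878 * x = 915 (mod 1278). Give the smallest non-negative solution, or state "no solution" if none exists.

gcd(878, 1278):
1278 = 1·878 + 400
878 = 2·400 + 78
400 = 5·78 + 10
78 = 7·10 + 8
10 = 1·8 + 2
8 = 4·2 + 0
gcd = 2, but 2 ∤ 915, so the congruence has no solution.

no solution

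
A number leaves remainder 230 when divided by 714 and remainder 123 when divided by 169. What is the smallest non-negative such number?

39500

Write x = 230 + 714·k. Then 714·k ≡ 123 − 230 ≡ 62 (mod 169).
Need 714⁻¹ mod 169. Extended Euclid on (169, 38):
169 = 4×38 + 17
38 = 2×17 + 4
17 = 4×4 + 1
4 = 4×1 + 0
Back-substitute:
1 = 17 − 4·4
1 = −4·38 + 9·17
1 = 9·169 − 40·38
714⁻¹ ≡ 129 (mod 169), so k ≡ 129·62 ≡ 55 (mod 169).
x = 230 + 714·55 = 39500.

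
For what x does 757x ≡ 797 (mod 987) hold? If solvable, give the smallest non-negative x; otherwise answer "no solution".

902

First find gcd(757, 987):
987 = 1·757 + 230
757 = 3·230 + 67
230 = 3·67 + 29
67 = 2·29 + 9
29 = 3·9 + 2
9 = 4·2 + 1
2 = 2·1 + 0
gcd = 1, so a unique solution mod 987 exists.
Back-substitute for the Bézout coefficients:
1 = 9 − 4·2
1 = −4·29 + 13·9
1 = 13·67 − 30·29
1 = −30·230 + 103·67
1 = 103·757 − 339·230
1 = −339·987 + 442·757
So 757·(442) ≡ 1 (mod 987), giving 757⁻¹ ≡ 442.
x ≡ 757⁻¹·797 ≡ 442·797 ≡ 902 (mod 987).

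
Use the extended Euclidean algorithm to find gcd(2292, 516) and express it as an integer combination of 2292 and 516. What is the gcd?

Repeated division:
2292 = 4×516 + 228
516 = 2×228 + 60
228 = 3×60 + 48
60 = 1×48 + 12
48 = 4×12 + 0
gcd(2292, 516) = 12.
Working backward:
12 = 60 − 48
12 = −228 + 4·60
12 = 4·516 − 9·228
12 = −9·2292 + 40·516
So 12 = (-9)·2292 + (40)·516.

12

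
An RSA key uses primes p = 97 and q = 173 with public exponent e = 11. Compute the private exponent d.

15011

φ(n) = (p−1)(q−1) = 96·172 = 16512.
Need d with 11·d ≡ 1 (mod 16512). Apply the extended Euclidean algorithm:
16512 = 1501×11 + 1
11 = 11×1 + 0
Back-substitute:
1 = 16512 − 1501·11
So 11·(-1501) ≡ 1 (mod 16512), hence d ≡ -1501 ≡ 15011 (mod 16512).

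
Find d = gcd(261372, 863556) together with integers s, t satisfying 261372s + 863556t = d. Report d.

12

Apply Euclid's algorithm to 863556 and 261372:
863556 = 3·261372 + 79440
261372 = 3·79440 + 23052
79440 = 3·23052 + 10284
23052 = 2·10284 + 2484
10284 = 4·2484 + 348
2484 = 7·348 + 48
348 = 7·48 + 12
48 = 4·12 + 0
gcd(261372, 863556) = 12.
Back-substituting:
12 = 348 − 7·48
12 = −7·2484 + 50·348
12 = 50·10284 − 207·2484
12 = −207·23052 + 464·10284
12 = 464·79440 − 1599·23052
12 = −1599·261372 + 5261·79440
12 = 5261·863556 − 17382·261372
So 12 = (5261)·863556 + (-17382)·261372.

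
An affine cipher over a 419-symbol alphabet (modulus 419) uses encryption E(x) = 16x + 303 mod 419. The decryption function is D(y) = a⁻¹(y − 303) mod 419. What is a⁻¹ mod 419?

131

Run Euclid on (419, 16):
419 = 26*16 + 3
16 = 5*3 + 1
3 = 3*1 + 0
Since gcd(16, 419) = 1, back-substitute to write 1 as a combination:
1 = 16 − 5·3
1 = −5·419 + 131·16
So 16·131 ≡ 1 (mod 419).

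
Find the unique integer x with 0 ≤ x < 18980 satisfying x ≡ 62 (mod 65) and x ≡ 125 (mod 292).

17937

Write x = 62 + 65·k. Then 65·k ≡ 125 − 62 ≡ 63 (mod 292).
Need 65⁻¹ mod 292. Extended Euclid on (292, 65):
292 = 4·65 + 32
65 = 2·32 + 1
32 = 32·1 + 0
Back-substitute:
1 = 65 − 2·32
1 = −2·292 + 9·65
65⁻¹ ≡ 9 (mod 292), so k ≡ 9·63 ≡ 275 (mod 292).
x = 62 + 65·275 = 17937.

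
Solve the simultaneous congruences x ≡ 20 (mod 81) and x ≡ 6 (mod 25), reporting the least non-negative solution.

Write x = 20 + 81·k. Then 81·k ≡ 6 − 20 ≡ 11 (mod 25).
Need 81⁻¹ mod 25. Extended Euclid on (25, 6):
25 = 4×6 + 1
6 = 6×1 + 0
Back-substitute:
1 = 25 − 4·6
81⁻¹ ≡ 21 (mod 25), so k ≡ 21·11 ≡ 6 (mod 25).
x = 20 + 81·6 = 506.

506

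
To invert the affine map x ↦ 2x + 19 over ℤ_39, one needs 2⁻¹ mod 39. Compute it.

Apply the Euclidean algorithm to 39 and 2:
39 = 19·2 + 1
2 = 2·1 + 0
The gcd is 1. Working backward:
1 = 39 − 19·2
Hence 2⁻¹ ≡ -19 ≡ 20 (mod 39).

20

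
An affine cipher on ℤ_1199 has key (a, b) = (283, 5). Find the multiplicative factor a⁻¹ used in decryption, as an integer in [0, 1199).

Extended Euclidean algorithm:
1199 = 4*283 + 67
283 = 4*67 + 15
67 = 4*15 + 7
15 = 2*7 + 1
7 = 7*1 + 0
The gcd is 1. Working backward:
1 = 15 − 2·7
1 = −2·67 + 9·15
1 = 9·283 − 38·67
1 = −38·1199 + 161·283
So 283·161 ≡ 1 (mod 1199).

161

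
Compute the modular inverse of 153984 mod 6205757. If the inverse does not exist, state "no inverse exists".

4745036

gcd(6205757, 153984) by repeated division:
6205757 = 40*153984 + 46397
153984 = 3*46397 + 14793
46397 = 3*14793 + 2018
14793 = 7*2018 + 667
2018 = 3*667 + 17
667 = 39*17 + 4
17 = 4*4 + 1
4 = 4*1 + 0
The gcd is 1. Working backward:
1 = 17 − 4·4
1 = −4·667 + 157·17
1 = 157·2018 − 475·667
1 = −475·14793 + 3482·2018
1 = 3482·46397 − 10921·14793
1 = −10921·153984 + 36245·46397
1 = 36245·6205757 − 1460721·153984
So 153984·(-1460721) ≡ 1 (mod 6205757), and -1460721 ≡ 4745036 (mod 6205757).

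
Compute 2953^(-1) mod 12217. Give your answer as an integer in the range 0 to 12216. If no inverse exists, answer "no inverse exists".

3831

Apply the Euclidean algorithm to 12217 and 2953:
12217 = 4·2953 + 405
2953 = 7·405 + 118
405 = 3·118 + 51
118 = 2·51 + 16
51 = 3·16 + 3
16 = 5·3 + 1
3 = 3·1 + 0
The gcd is 1. Working backward:
1 = 16 − 5·3
1 = −5·51 + 16·16
1 = 16·118 − 37·51
1 = −37·405 + 127·118
1 = 127·2953 − 926·405
1 = −926·12217 + 3831·2953
So 2953·3831 ≡ 1 (mod 12217).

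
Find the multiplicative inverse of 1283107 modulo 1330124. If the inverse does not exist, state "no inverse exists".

572963

Extended Euclidean algorithm:
1330124 = 1·1283107 + 47017
1283107 = 27·47017 + 13648
47017 = 3·13648 + 6073
13648 = 2·6073 + 1502
6073 = 4·1502 + 65
1502 = 23·65 + 7
65 = 9·7 + 2
7 = 3·2 + 1
2 = 2·1 + 0
Since gcd(1283107, 1330124) = 1, back-substitute to write 1 as a combination:
1 = 7 − 3·2
1 = −3·65 + 28·7
1 = 28·1502 − 647·65
1 = −647·6073 + 2616·1502
1 = 2616·13648 − 5879·6073
1 = −5879·47017 + 20253·13648
1 = 20253·1283107 − 552710·47017
1 = −552710·1330124 + 572963·1283107
So 1283107·572963 ≡ 1 (mod 1330124).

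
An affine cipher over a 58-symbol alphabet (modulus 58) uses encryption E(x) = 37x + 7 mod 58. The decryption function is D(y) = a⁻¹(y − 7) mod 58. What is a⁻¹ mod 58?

Apply the Euclidean algorithm to 58 and 37:
58 = 1*37 + 21
37 = 1*21 + 16
21 = 1*16 + 5
16 = 3*5 + 1
5 = 5*1 + 0
gcd = 1, so the inverse exists. Back-substitute:
1 = 16 − 3·5
1 = −3·21 + 4·16
1 = 4·37 − 7·21
1 = −7·58 + 11·37
So 37·11 ≡ 1 (mod 58).

11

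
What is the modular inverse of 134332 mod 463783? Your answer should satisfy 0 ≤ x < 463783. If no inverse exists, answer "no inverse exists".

Apply the Euclidean algorithm to 463783 and 134332:
463783 = 3×134332 + 60787
134332 = 2×60787 + 12758
60787 = 4×12758 + 9755
12758 = 1×9755 + 3003
9755 = 3×3003 + 746
3003 = 4×746 + 19
746 = 39×19 + 5
19 = 3×5 + 4
5 = 1×4 + 1
4 = 4×1 + 0
gcd = 1, so the inverse exists. Back-substitute:
1 = 5 − 4
1 = −19 + 4·5
1 = 4·746 − 157·19
1 = −157·3003 + 632·746
1 = 632·9755 − 2053·3003
1 = −2053·12758 + 2685·9755
1 = 2685·60787 − 12793·12758
1 = −12793·134332 + 28271·60787
1 = 28271·463783 − 97606·134332
So 134332·(-97606) ≡ 1 (mod 463783), and -97606 ≡ 366177 (mod 463783).

366177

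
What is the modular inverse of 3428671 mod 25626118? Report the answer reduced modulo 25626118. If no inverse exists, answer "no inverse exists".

24752407

Run Euclid on (25626118, 3428671):
25626118 = 7·3428671 + 1625421
3428671 = 2·1625421 + 177829
1625421 = 9·177829 + 24960
177829 = 7·24960 + 3109
24960 = 8·3109 + 88
3109 = 35·88 + 29
88 = 3·29 + 1
29 = 29·1 + 0
The gcd is 1. Working backward:
1 = 88 − 3·29
1 = −3·3109 + 106·88
1 = 106·24960 − 851·3109
1 = −851·177829 + 6063·24960
1 = 6063·1625421 − 55418·177829
1 = −55418·3428671 + 116899·1625421
1 = 116899·25626118 − 873711·3428671
Hence 3428671⁻¹ ≡ -873711 ≡ 24752407 (mod 25626118).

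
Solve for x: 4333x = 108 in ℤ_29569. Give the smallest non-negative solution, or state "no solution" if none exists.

First find gcd(4333, 29569):
29569 = 6*4333 + 3571
4333 = 1*3571 + 762
3571 = 4*762 + 523
762 = 1*523 + 239
523 = 2*239 + 45
239 = 5*45 + 14
45 = 3*14 + 3
14 = 4*3 + 2
3 = 1*2 + 1
2 = 2*1 + 0
gcd = 1, so a unique solution mod 29569 exists.
Back-substitute for the Bézout coefficients:
1 = 3 − 2
1 = −14 + 5·3
1 = 5·45 − 16·14
1 = −16·239 + 85·45
1 = 85·523 − 186·239
1 = −186·762 + 271·523
1 = 271·3571 − 1270·762
1 = −1270·4333 + 1541·3571
1 = 1541·29569 − 10516·4333
So 4333·(-10516) ≡ 1 (mod 29569), giving 4333⁻¹ ≡ 19053.
x ≡ 4333⁻¹·108 ≡ 19053·108 ≡ 17463 (mod 29569).

17463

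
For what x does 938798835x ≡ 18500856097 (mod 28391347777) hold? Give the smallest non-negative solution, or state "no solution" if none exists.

no solution

gcd(938798835, 28391347777):
28391347777 = 30×938798835 + 227382727
938798835 = 4×227382727 + 29267927
227382727 = 7×29267927 + 22507238
29267927 = 1×22507238 + 6760689
22507238 = 3×6760689 + 2225171
6760689 = 3×2225171 + 85176
2225171 = 26×85176 + 10595
85176 = 8×10595 + 416
10595 = 25×416 + 195
416 = 2×195 + 26
195 = 7×26 + 13
26 = 2×13 + 0
gcd = 13, but 13 ∤ 18500856097, so the congruence has no solution.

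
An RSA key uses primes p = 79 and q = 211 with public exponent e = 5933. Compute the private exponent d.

7457

φ(n) = (p−1)(q−1) = 78·210 = 16380.
Need d with 5933·d ≡ 1 (mod 16380). Apply the extended Euclidean algorithm:
16380 = 2*5933 + 4514
5933 = 1*4514 + 1419
4514 = 3*1419 + 257
1419 = 5*257 + 134
257 = 1*134 + 123
134 = 1*123 + 11
123 = 11*11 + 2
11 = 5*2 + 1
2 = 2*1 + 0
Back-substitute:
1 = 11 − 5·2
1 = −5·123 + 56·11
1 = 56·134 − 61·123
1 = −61·257 + 117·134
1 = 117·1419 − 646·257
1 = −646·4514 + 2055·1419
1 = 2055·5933 − 2701·4514
1 = −2701·16380 + 7457·5933
So 5933·7457 ≡ 1 (mod 16380), hence d = 7457.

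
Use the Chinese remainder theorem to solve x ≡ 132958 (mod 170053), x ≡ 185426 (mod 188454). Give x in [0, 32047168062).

3106661162

Write x = 132958 + 170053·k. Then 170053·k ≡ 185426 − 132958 ≡ 52468 (mod 188454).
Need 170053⁻¹ mod 188454. Extended Euclid on (188454, 170053):
188454 = 1*170053 + 18401
170053 = 9*18401 + 4444
18401 = 4*4444 + 625
4444 = 7*625 + 69
625 = 9*69 + 4
69 = 17*4 + 1
4 = 4*1 + 0
Back-substitute:
1 = 69 − 17·4
1 = −17·625 + 154·69
1 = 154·4444 − 1095·625
1 = −1095·18401 + 4534·4444
1 = 4534·170053 − 41901·18401
1 = −41901·188454 + 46435·170053
170053⁻¹ ≡ 46435 (mod 188454), so k ≡ 46435·52468 ≡ 18268 (mod 188454).
x = 132958 + 170053·18268 = 3106661162.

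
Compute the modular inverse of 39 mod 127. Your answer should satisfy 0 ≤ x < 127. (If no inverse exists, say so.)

114

Apply the Euclidean algorithm to 127 and 39:
127 = 3×39 + 10
39 = 3×10 + 9
10 = 1×9 + 1
9 = 9×1 + 0
The gcd is 1. Working backward:
1 = 10 − 9
1 = −39 + 4·10
1 = 4·127 − 13·39
Thus 39·(-13) ≡ 1 (mod 127); reducing, -13 mod 127 = 114.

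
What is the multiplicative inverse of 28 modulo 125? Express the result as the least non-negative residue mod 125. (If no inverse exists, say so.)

67

Run Euclid on (125, 28):
125 = 4×28 + 13
28 = 2×13 + 2
13 = 6×2 + 1
2 = 2×1 + 0
gcd = 1, so the inverse exists. Back-substitute:
1 = 13 − 6·2
1 = −6·28 + 13·13
1 = 13·125 − 58·28
Hence 28⁻¹ ≡ -58 ≡ 67 (mod 125).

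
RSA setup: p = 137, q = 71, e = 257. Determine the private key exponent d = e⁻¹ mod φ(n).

φ(n) = (p−1)(q−1) = 136·70 = 9520.
Need d with 257·d ≡ 1 (mod 9520). Apply the extended Euclidean algorithm:
9520 = 37·257 + 11
257 = 23·11 + 4
11 = 2·4 + 3
4 = 1·3 + 1
3 = 3·1 + 0
Back-substitute:
1 = 4 − 3
1 = −11 + 3·4
1 = 3·257 − 70·11
1 = −70·9520 + 2593·257
So 257·2593 ≡ 1 (mod 9520), hence d = 2593.

2593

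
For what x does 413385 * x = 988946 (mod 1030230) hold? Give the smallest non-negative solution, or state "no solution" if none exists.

no solution

gcd(413385, 1030230):
1030230 = 2·413385 + 203460
413385 = 2·203460 + 6465
203460 = 31·6465 + 3045
6465 = 2·3045 + 375
3045 = 8·375 + 45
375 = 8·45 + 15
45 = 3·15 + 0
gcd = 15, but 15 ∤ 988946, so the congruence has no solution.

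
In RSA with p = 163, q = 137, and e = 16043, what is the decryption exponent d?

φ(n) = (p−1)(q−1) = 162·136 = 22032.
Need d with 16043·d ≡ 1 (mod 22032). Apply the extended Euclidean algorithm:
22032 = 1*16043 + 5989
16043 = 2*5989 + 4065
5989 = 1*4065 + 1924
4065 = 2*1924 + 217
1924 = 8*217 + 188
217 = 1*188 + 29
188 = 6*29 + 14
29 = 2*14 + 1
14 = 14*1 + 0
Back-substitute:
1 = 29 − 2·14
1 = −2·188 + 13·29
1 = 13·217 − 15·188
1 = −15·1924 + 133·217
1 = 133·4065 − 281·1924
1 = −281·5989 + 414·4065
1 = 414·16043 − 1109·5989
1 = −1109·22032 + 1523·16043
So 16043·1523 ≡ 1 (mod 22032), hence d = 1523.

1523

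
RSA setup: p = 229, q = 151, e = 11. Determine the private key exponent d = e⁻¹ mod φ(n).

φ(n) = (p−1)(q−1) = 228·150 = 34200.
Need d with 11·d ≡ 1 (mod 34200). Apply the extended Euclidean algorithm:
34200 = 3109×11 + 1
11 = 11×1 + 0
Back-substitute:
1 = 34200 − 3109·11
So 11·(-3109) ≡ 1 (mod 34200), hence d ≡ -3109 ≡ 31091 (mod 34200).

31091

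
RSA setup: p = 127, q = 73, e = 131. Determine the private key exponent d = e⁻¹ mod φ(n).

φ(n) = (p−1)(q−1) = 126·72 = 9072.
Need d with 131·d ≡ 1 (mod 9072). Apply the extended Euclidean algorithm:
9072 = 69×131 + 33
131 = 3×33 + 32
33 = 1×32 + 1
32 = 32×1 + 0
Back-substitute:
1 = 33 − 32
1 = −131 + 4·33
1 = 4·9072 − 277·131
So 131·(-277) ≡ 1 (mod 9072), hence d ≡ -277 ≡ 8795 (mod 9072).

8795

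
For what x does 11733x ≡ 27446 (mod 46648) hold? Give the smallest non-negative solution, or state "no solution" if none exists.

44078

First find gcd(11733, 46648):
46648 = 3×11733 + 11449
11733 = 1×11449 + 284
11449 = 40×284 + 89
284 = 3×89 + 17
89 = 5×17 + 4
17 = 4×4 + 1
4 = 4×1 + 0
gcd = 1, so a unique solution mod 46648 exists.
Back-substitute for the Bézout coefficients:
1 = 17 − 4·4
1 = −4·89 + 21·17
1 = 21·284 − 67·89
1 = −67·11449 + 2701·284
1 = 2701·11733 − 2768·11449
1 = −2768·46648 + 11005·11733
So 11733·(11005) ≡ 1 (mod 46648), giving 11733⁻¹ ≡ 11005.
x ≡ 11733⁻¹·27446 ≡ 11005·27446 ≡ 44078 (mod 46648).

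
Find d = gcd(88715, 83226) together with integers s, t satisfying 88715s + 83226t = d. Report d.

11

Repeated division:
88715 = 1*83226 + 5489
83226 = 15*5489 + 891
5489 = 6*891 + 143
891 = 6*143 + 33
143 = 4*33 + 11
33 = 3*11 + 0
gcd(88715, 83226) = 11.
Express as a combination:
11 = 143 − 4·33
11 = −4·891 + 25·143
11 = 25·5489 − 154·891
11 = −154·83226 + 2335·5489
11 = 2335·88715 − 2489·83226
So 11 = (2335)·88715 + (-2489)·83226.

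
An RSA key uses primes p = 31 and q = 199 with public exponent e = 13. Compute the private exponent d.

457

φ(n) = (p−1)(q−1) = 30·198 = 5940.
Need d with 13·d ≡ 1 (mod 5940). Apply the extended Euclidean algorithm:
5940 = 456·13 + 12
13 = 1·12 + 1
12 = 12·1 + 0
Back-substitute:
1 = 13 − 12
1 = −5940 + 457·13
So 13·457 ≡ 1 (mod 5940), hence d = 457.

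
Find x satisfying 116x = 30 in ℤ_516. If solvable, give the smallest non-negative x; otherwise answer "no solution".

no solution

gcd(116, 516):
516 = 4*116 + 52
116 = 2*52 + 12
52 = 4*12 + 4
12 = 3*4 + 0
gcd = 4, but 4 ∤ 30, so the congruence has no solution.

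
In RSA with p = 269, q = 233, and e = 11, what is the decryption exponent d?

45219

φ(n) = (p−1)(q−1) = 268·232 = 62176.
Need d with 11·d ≡ 1 (mod 62176). Apply the extended Euclidean algorithm:
62176 = 5652*11 + 4
11 = 2*4 + 3
4 = 1*3 + 1
3 = 3*1 + 0
Back-substitute:
1 = 4 − 3
1 = −11 + 3·4
1 = 3·62176 − 16957·11
So 11·(-16957) ≡ 1 (mod 62176), hence d ≡ -16957 ≡ 45219 (mod 62176).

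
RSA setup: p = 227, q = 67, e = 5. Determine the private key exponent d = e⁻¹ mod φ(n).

φ(n) = (p−1)(q−1) = 226·66 = 14916.
Need d with 5·d ≡ 1 (mod 14916). Apply the extended Euclidean algorithm:
14916 = 2983×5 + 1
5 = 5×1 + 0
Back-substitute:
1 = 14916 − 2983·5
So 5·(-2983) ≡ 1 (mod 14916), hence d ≡ -2983 ≡ 11933 (mod 14916).

11933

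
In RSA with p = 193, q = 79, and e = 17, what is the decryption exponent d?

φ(n) = (p−1)(q−1) = 192·78 = 14976.
Need d with 17·d ≡ 1 (mod 14976). Apply the extended Euclidean algorithm:
14976 = 880·17 + 16
17 = 1·16 + 1
16 = 16·1 + 0
Back-substitute:
1 = 17 − 16
1 = −14976 + 881·17
So 17·881 ≡ 1 (mod 14976), hence d = 881.

881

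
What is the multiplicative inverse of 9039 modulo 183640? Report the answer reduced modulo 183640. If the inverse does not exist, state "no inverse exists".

178439

Extended Euclidean algorithm:
183640 = 20×9039 + 2860
9039 = 3×2860 + 459
2860 = 6×459 + 106
459 = 4×106 + 35
106 = 3×35 + 1
35 = 35×1 + 0
The gcd is 1. Working backward:
1 = 106 − 3·35
1 = −3·459 + 13·106
1 = 13·2860 − 81·459
1 = −81·9039 + 256·2860
1 = 256·183640 − 5201·9039
Hence 9039⁻¹ ≡ -5201 ≡ 178439 (mod 183640).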